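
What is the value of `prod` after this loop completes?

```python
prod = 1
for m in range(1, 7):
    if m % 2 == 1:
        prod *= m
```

Product of odd numbers 1 to 6
`prod` takes the values: 1 → 3 → 15

Answer: 15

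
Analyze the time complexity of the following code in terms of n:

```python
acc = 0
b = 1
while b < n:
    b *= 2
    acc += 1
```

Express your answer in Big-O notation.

Each loop level contributes: log n. Multiplying the contributions gives O(log n).

Answer: O(log n)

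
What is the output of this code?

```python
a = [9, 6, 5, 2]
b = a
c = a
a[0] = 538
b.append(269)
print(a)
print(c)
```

Key concept: multiple aliases.
Step by step:
`a = [9, 6, 5, 2]` → a = [9, 6, 5, 2]
`b = a` → b = [9, 6, 5, 2] (same object as a)
`c = a` → c = [9, 6, 5, 2] (same object as a, b)
`a[0] = 538` → a = [538, 6, 5, 2] (same object as b, c); b = [538, 6, 5, 2] (same object as a, c); c = [538, 6, 5, 2] (same object as a, b)
`b.append(269)` → a = [538, 6, 5, 2, 269] (same object as b, c); b = [538, 6, 5, 2, 269] (same object as a, c); c = [538, 6, 5, 2, 269] (same object as a, b)
`print(a)` → prints [538, 6, 5, 2, 269]
`print(c)` → prints [538, 6, 5, 2, 269]

Answer:
[538, 6, 5, 2, 269]
[538, 6, 5, 2, 269]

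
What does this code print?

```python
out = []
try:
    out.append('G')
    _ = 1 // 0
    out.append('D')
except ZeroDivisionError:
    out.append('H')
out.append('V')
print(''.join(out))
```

Execution trace: 'G' (try body) → 'H' (except ZeroDivisionError) → 'V' (after the try/except). Output: GHV

Answer: GHV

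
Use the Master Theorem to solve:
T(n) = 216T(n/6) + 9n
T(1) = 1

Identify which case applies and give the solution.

a=216, b=6, f(n)=9n. log_6(216) = 3. Since c=1 < 3, Case 1 applies: T(n) = Θ(n^log_b(a)) = O(n^3).

Answer: O(n^3) - Case 1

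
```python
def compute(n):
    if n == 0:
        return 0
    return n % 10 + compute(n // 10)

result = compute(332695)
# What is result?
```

Sum of digits of 332695: 5 + 9 + 6 + 2 + 3 + 3 = 28

Answer: 28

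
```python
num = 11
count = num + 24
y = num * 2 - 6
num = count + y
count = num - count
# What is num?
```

Trace:
`num = 11` → num = 11
`count = num + 24` → count = 35
`y = num * 2 - 6` → y = 16
`num = count + y` → num = 51
`count = num - count` → count = 16
So num = 51

Answer: 51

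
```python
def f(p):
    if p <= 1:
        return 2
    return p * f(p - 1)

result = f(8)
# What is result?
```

f(8) = 8 * 7 * 6 * 5 * 4 * 3 * 2 * 2 = 80640

Answer: 80640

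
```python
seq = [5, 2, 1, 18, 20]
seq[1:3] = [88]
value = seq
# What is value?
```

Trace:
`seq = [5, 2, 1, 18, 20]` → seq = [5, 2, 1, 18, 20]
`seq[1:3] = [88]` → seq = [5, 88, 18, 20]
`value = seq` → value = [5, 88, 18, 20]
So value = [5, 88, 18, 20]

Answer: [5, 88, 18, 20]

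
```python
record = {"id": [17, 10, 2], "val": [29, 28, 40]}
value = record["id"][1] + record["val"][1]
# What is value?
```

Trace:
`record = {"id": [17, 10, 2], "val": [29, 28, 40]}` → record = {'id': [17, 10, 2], 'val': [29, 28, 40]}
`value = record["id"][1] + record["val"][1]` → value = 38
So value = 38

Answer: 38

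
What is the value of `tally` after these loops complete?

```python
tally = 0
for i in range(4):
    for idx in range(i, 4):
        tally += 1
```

Upper triangle: 4 + 3 + ... + 1
`tally` takes the values: 0 → 1 → 2 → 3 → 4 → 5 → 6 → 7 → 8 → 9 → 10

Answer: 10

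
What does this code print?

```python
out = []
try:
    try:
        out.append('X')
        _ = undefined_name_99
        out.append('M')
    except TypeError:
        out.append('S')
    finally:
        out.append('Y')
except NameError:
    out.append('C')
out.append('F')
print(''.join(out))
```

Execution trace: 'X' (inner try body) → 'Y' (inner finally) → 'C' (outer except NameError) → 'F' (after the try/except). Output: XYCF

Answer: XYCF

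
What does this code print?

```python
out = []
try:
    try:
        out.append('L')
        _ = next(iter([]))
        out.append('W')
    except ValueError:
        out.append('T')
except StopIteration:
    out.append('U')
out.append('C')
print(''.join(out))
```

Execution trace: 'L' (try body) → 'U' (outer except StopIteration) → 'C' (after the try/except). Output: LUC

Answer: LUC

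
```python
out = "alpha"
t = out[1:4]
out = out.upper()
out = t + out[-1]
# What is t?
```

Trace:
`out = "alpha"` → out = 'alpha'
`t = out[1:4]` → t = 'lph'
`out = out.upper()` → out = 'ALPHA'
`out = t + out[-1]` → out = 'lphA'
So t = 'lph'

Answer: 'lph'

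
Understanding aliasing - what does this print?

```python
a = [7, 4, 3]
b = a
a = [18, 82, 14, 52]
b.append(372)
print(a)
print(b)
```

Key concept: rebinding vs mutation: a is rebound to a new list, b still points at the original.
Step by step:
`a = [7, 4, 3]` → a = [7, 4, 3]
`b = a` → b = [7, 4, 3] (same object as a)
`a = [18, 82, 14, 52]` → a = [18, 82, 14, 52]
`b.append(372)` → b = [7, 4, 3, 372]
`print(a)` → prints [18, 82, 14, 52]
`print(b)` → prints [7, 4, 3, 372]

Answer:
[18, 82, 14, 52]
[7, 4, 3, 372]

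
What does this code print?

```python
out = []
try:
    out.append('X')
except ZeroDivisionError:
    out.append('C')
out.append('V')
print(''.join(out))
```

Execution trace: 'X' (try body, no exception) → 'V' (after the try/except). Output: XV

Answer: XV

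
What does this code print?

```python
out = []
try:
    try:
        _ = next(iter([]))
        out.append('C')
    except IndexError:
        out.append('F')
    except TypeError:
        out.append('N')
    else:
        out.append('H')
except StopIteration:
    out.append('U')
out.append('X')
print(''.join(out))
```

Execution trace: 'U' (outer except StopIteration) → 'X' (after the try/except). Output: UX

Answer: UX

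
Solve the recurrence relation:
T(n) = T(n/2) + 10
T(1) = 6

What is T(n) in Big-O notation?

Each step divides n by 2 and adds 10. After log_2(n) steps we reach T(1)=6. So T(n) = 10·log_2(n) + 6 = O(log n).

Answer: O(log n)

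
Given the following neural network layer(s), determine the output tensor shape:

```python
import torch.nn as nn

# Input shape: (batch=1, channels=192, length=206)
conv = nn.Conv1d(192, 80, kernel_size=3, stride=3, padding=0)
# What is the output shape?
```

Input: (1, 192, 206) -> Output: (1, 80, 68)

Answer: (1, 80, 68)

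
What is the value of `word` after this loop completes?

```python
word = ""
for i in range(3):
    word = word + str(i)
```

Concatenate digits 0 to 2
`word` takes the values: "" → "0" → "01" → "012"

Answer: "012"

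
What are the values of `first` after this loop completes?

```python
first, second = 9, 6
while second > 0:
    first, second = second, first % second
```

GCD of 9 and 6
`first` takes the values: 9 → 6 → 3

Answer: 3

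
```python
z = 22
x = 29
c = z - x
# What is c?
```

Trace:
`z = 22` → z = 22
`x = 29` → x = 29
`c = z - x` → c = -7
So c = -7

Answer: -7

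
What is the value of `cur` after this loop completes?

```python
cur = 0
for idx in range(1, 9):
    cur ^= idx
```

XOR of 1 to 8
`cur` takes the values: 0 → 1 → 3 → 0 → 4 → 1 → 7 → 0 → 8

Answer: 8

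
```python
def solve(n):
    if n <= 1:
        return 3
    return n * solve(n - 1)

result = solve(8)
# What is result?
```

solve(8) = 8 * 7 * 6 * 5 * 4 * 3 * 2 * 3 = 120960

Answer: 120960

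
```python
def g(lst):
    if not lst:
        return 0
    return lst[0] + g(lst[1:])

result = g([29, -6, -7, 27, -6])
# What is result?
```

29 + (-6) + (-7) + 27 + (-6) + 0 = 37

Answer: 37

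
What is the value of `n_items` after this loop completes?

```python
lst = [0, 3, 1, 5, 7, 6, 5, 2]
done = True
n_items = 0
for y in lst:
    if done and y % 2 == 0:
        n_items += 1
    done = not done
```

Count even values at even positions
`n_items` takes the values: 0 → 1

Answer: 1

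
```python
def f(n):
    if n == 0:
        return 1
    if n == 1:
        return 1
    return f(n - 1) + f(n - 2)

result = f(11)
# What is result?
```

Build up from base cases: f(0)=1, f(1)=1, f(2)=2, f(3)=3, f(4)=5, f(5)=8, f(6)=13, ..., f(11)=144

Answer: 144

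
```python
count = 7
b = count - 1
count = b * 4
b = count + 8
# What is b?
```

Trace:
`count = 7` → count = 7
`b = count - 1` → b = 6
`count = b * 4` → count = 24
`b = count + 8` → b = 32
So b = 32

Answer: 32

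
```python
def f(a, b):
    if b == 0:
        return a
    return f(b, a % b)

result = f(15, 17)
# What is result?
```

f(15, 17) -> f(17, 15) -> f(15, 2) -> f(2, 1) -> f(1, 0) -> 1

Answer: 1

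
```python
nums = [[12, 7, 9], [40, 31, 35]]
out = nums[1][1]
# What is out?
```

Trace:
`nums = [[12, 7, 9], [40, 31, 35]]` → nums = [[12, 7, 9], [40, 31, 35]]
`out = nums[1][1]` → out = 31
So out = 31

Answer: 31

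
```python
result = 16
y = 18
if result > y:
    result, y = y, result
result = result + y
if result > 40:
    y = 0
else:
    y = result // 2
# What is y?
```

Trace:
`result = 16` → result = 16
`y = 18` → y = 18
`if result > y: ...` → result > y is False → no variable changes
`result = result + y` → result = 34
`if result > 40: ...` → result > 40 is False, take else branch → y = 17
So y = 17

Answer: 17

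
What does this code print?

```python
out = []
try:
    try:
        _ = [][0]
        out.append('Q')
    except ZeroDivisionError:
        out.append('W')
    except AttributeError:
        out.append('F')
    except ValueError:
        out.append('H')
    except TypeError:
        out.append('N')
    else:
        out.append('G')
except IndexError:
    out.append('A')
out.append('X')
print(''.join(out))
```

Execution trace: 'A' (outer except IndexError) → 'X' (after the try/except). Output: AX

Answer: AX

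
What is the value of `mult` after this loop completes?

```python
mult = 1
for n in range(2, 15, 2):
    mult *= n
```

Product of even numbers 2 to 14
`mult` takes the values: 1 → 2 → 8 → 48 → 384 → 3840 → 46080 → 645120

Answer: 645120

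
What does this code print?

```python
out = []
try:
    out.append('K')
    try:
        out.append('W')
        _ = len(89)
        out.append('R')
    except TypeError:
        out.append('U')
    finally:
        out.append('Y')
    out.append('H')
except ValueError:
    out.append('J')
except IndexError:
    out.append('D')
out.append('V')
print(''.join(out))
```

Execution trace: 'K' (try body) → 'W' (inner try body) → 'U' (inner except TypeError) → 'Y' (inner finally) → 'H' (try body, no exception) → 'V' (after the try/except). Output: KWUYHV

Answer: KWUYHV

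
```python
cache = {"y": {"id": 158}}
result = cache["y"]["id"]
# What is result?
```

Trace:
`cache = {"y": {"id": 158}}` → cache = {'y': {'id': 158}}
`result = cache["y"]["id"]` → result = 158
So result = 158

Answer: 158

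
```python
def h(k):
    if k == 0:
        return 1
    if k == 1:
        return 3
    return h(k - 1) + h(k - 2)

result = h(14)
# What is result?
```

Build up from base cases: h(0)=1, h(1)=3, h(2)=4, h(3)=7, h(4)=11, h(5)=18, h(6)=29, ..., h(14)=1364

Answer: 1364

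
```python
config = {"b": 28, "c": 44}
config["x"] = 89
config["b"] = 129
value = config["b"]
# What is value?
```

Trace:
`config = {"b": 28, "c": 44}` → config = {'b': 28, 'c': 44}
`config["x"] = 89` → config = {'b': 28, 'c': 44, 'x': 89}
`config["b"] = 129` → config = {'b': 129, 'c': 44, 'x': 89}
`value = config["b"]` → value = 129
So value = 129

Answer: 129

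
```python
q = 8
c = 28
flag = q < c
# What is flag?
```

Trace:
`q = 8` → q = 8
`c = 28` → c = 28
`flag = q < c` → flag = True
So flag = True

Answer: True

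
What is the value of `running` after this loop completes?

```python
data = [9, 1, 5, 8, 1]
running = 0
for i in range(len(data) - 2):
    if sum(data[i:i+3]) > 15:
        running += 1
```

Count windows with sum > 15
`running` takes the values: 0

Answer: 0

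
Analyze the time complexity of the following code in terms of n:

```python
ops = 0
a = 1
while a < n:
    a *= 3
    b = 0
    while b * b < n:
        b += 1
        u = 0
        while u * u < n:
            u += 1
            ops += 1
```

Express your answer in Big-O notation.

Each loop level contributes: log n × √n × √n. Multiplying the contributions gives O(n log n).

Answer: O(n log n)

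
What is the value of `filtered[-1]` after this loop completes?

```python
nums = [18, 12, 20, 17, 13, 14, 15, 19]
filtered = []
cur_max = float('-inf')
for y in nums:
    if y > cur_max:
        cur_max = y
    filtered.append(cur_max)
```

Running max ends at 20
`filtered` takes the values: [] → [18] → [18, 18] → [18, 18, 20] → [18, 18, 20, 20] → [18, 18, 20, 20, 20] → [18, 18, 20, 20, 20, 20] → [18, 18, 20, 20, 20, 20, 20] → [18, 18, 20, 20, 20, 20, 20, 20]
So `filtered[-1]` = 20

Answer: 20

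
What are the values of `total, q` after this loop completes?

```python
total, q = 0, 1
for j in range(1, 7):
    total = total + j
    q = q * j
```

Sum and factorial of 1 to 6
`total, q` takes the values: (0, 1) → (1, 1) → (3, 1) → (3, 2) → (6, 2) → (6, 6) → (10, 6) → (10, 24) → (15, 24) → (15, 120) → (21, 120) → (21, 720)

Answer: 21, 720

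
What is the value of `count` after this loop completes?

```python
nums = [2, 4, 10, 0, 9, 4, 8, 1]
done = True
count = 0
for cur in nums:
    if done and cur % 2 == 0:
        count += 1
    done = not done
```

Count even values at even positions
`count` takes the values: 0 → 1 → 2 → 3

Answer: 3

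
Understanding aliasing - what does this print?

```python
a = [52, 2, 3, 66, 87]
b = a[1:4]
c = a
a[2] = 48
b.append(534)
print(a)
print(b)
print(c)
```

Key concept: slice vs alias.
Step by step:
`a = [52, 2, 3, 66, 87]` → a = [52, 2, 3, 66, 87]
`b = a[1:4]` → b = [2, 3, 66]
`c = a` → c = [52, 2, 3, 66, 87] (same object as a)
`a[2] = 48` → a = [52, 2, 48, 66, 87] (same object as c); c = [52, 2, 48, 66, 87] (same object as a)
`b.append(534)` → b = [2, 3, 66, 534]
`print(a)` → prints [52, 2, 48, 66, 87]
`print(b)` → prints [2, 3, 66, 534]
`print(c)` → prints [52, 2, 48, 66, 87]

Answer:
[52, 2, 48, 66, 87]
[2, 3, 66, 534]
[52, 2, 48, 66, 87]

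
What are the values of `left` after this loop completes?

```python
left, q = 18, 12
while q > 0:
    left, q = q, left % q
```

GCD of 18 and 12
`left` takes the values: 18 → 12 → 6

Answer: 6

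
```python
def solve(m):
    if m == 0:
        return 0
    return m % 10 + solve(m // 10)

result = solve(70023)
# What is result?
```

Sum of digits of 70023: 3 + 2 + 0 + 0 + 7 = 12

Answer: 12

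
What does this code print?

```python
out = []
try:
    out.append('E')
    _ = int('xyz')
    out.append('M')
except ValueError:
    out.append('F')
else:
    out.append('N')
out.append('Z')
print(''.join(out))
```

Execution trace: 'E' (try body) → 'F' (except ValueError) → 'Z' (after the try/except). Output: EFZ

Answer: EFZ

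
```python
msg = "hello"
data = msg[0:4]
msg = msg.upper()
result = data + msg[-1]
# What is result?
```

Trace:
`msg = "hello"` → msg = 'hello'
`data = msg[0:4]` → data = 'hell'
`msg = msg.upper()` → msg = 'HELLO'
`result = data + msg[-1]` → result = 'hellO'
So result = 'hellO'

Answer: 'hellO'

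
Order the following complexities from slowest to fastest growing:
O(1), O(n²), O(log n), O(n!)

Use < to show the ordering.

Ordered by growth rate: O(1) < O(log n) < O(n²) < O(n!)

Answer: O(1) < O(log n) < O(n²) < O(n!)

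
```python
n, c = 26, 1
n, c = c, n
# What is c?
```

Trace:
`n, c = 26, 1` → n = 26; c = 1
`n, c = c, n` → n = 1; c = 26
So c = 26

Answer: 26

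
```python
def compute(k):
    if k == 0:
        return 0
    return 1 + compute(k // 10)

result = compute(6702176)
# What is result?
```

Count of digits of 6702176: 7

Answer: 7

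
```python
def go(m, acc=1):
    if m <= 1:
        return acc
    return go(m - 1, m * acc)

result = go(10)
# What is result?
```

Accumulator trace (n, acc): (10, 1) -> (9, 10) -> (8, 90) -> (7, 720) -> (6, 5040) -> (5, 30240) -> (4, 151200) -> (3, 604800) -> (2, 1814400) -> (1, 3628800) -> return 3628800

Answer: 3628800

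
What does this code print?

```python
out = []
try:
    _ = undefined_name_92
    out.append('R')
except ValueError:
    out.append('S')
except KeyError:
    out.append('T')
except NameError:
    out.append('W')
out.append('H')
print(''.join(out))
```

Execution trace: 'W' (except NameError) → 'H' (after the try/except). Output: WH

Answer: WH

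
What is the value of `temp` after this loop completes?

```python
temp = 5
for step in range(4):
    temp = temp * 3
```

Multiply by 3, 4 times: 5 * 3^4 = 405
`temp` takes the values: 5 → 15 → 45 → 135 → 405

Answer: 405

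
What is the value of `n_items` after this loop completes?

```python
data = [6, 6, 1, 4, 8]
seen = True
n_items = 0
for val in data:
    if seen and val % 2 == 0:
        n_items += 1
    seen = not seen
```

Count even values at even positions
`n_items` takes the values: 0 → 1 → 2

Answer: 2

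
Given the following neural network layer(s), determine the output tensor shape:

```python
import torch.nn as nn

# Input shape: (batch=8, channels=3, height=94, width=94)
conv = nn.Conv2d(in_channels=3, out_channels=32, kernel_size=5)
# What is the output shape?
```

Input: (8, 3, 94, 94) -> Output: (8, 32, 90, 90)

Answer: (8, 32, 90, 90)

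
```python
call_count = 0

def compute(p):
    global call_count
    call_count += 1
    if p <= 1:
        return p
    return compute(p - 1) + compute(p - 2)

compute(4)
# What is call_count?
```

Calls(p) = 1 + Calls(p-1) + Calls(p-2); Calls(0)=Calls(1)=1. For p=4 this gives 9.

Answer: 9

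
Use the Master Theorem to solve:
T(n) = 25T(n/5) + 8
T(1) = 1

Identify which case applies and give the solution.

a=25, b=5, f(n)=8. log_5(25) = 2. Since c=0 < 2, Case 1 applies: T(n) = Θ(n^log_b(a)) = O(n^2).

Answer: O(n^2) - Case 1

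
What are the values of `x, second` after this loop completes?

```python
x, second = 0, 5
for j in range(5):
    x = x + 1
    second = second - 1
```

x goes 0→5, second goes 5→0
`x, second` takes the values: (0, 5) → (1, 5) → (1, 4) → (2, 4) → (2, 3) → (3, 3) → (3, 2) → (4, 2) → (4, 1) → (5, 1) → (5, 0)

Answer: 5, 0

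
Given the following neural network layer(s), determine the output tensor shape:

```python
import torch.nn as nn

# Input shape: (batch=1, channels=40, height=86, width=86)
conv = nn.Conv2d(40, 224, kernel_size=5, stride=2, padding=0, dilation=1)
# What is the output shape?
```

Input: (1, 40, 86, 86) -> Output: (1, 224, 41, 41)

Answer: (1, 224, 41, 41)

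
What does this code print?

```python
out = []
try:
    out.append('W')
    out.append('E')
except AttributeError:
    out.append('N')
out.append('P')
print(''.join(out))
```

Execution trace: 'W' (try body) → 'E' (try body, no exception) → 'P' (after the try/except). Output: WEP

Answer: WEP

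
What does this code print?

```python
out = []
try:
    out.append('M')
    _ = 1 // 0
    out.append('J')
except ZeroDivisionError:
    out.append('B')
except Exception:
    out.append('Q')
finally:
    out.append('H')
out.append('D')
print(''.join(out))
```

Execution trace: 'M' (try body) → 'B' (except ZeroDivisionError) → 'H' (finally) → 'D' (after the try/except). Output: MBHD

Answer: MBHD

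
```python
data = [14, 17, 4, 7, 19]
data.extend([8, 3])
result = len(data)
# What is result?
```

Trace:
`data = [14, 17, 4, 7, 19]` → data = [14, 17, 4, 7, 19]
`data.extend([8, 3])` → data = [14, 17, 4, 7, 19, 8, 3]
`result = len(data)` → result = 7
So result = 7

Answer: 7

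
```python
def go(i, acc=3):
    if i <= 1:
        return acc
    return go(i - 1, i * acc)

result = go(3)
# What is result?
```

Accumulator trace (n, acc): (3, 3) -> (2, 9) -> (1, 18) -> return 18

Answer: 18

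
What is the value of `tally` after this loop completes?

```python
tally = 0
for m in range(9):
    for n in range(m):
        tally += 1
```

Triangle number: 0+1+2+...+8
`tally` takes the values: 0 → 1 → 2 → 3 → 4 → 5 → 6 → 7 → 8 → 9 → 10 → 11 → 12 → 13 → 14 → 15 → 16 → 17 → 18 → 19 → 20 → 21 → 22 → 23 → 24 → 25 → 26 → 27 → 28 → 29 → 30 → 31 → 32 → 33 → 34 → 35 → 36

Answer: 36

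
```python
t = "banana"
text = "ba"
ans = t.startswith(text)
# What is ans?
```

Trace:
`t = "banana"` → t = 'banana'
`text = "ba"` → text = 'ba'
`ans = t.startswith(text)` → ans = True
So ans = True

Answer: True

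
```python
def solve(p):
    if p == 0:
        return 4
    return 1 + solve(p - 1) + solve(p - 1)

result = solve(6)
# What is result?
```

solve(p) = 1 + 2·solve(p-1), solve(0)=4. Closed form: (4+1)·2^6 - 1 = 319.

Answer: 319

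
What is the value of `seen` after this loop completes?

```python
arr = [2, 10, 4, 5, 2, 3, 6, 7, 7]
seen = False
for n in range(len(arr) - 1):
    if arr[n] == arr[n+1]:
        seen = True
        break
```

Check consecutive duplicates in [2, 10, 4, 5, 2, 3, 6, 7, 7]
`seen` takes the values: False → True

Answer: True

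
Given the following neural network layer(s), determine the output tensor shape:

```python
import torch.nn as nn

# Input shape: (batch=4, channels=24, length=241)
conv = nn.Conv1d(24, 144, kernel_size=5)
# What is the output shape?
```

Input: (4, 24, 241) -> Output: (4, 144, 237)

Answer: (4, 144, 237)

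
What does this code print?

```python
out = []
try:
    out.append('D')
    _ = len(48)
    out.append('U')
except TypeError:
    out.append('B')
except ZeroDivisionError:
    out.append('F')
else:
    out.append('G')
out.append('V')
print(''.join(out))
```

Execution trace: 'D' (try body) → 'B' (except TypeError) → 'V' (after the try/except). Output: DBV

Answer: DBV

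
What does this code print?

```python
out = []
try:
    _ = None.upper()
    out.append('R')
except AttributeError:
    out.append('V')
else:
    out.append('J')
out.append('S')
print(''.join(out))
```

Execution trace: 'V' (except AttributeError) → 'S' (after the try/except). Output: VS

Answer: VS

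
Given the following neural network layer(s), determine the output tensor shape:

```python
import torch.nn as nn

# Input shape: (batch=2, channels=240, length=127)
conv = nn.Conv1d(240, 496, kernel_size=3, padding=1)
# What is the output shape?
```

Input: (2, 240, 127) -> Output: (2, 496, 127)

Answer: (2, 496, 127)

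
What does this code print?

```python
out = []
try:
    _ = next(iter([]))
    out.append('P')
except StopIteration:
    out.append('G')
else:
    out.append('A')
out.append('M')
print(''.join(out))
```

Execution trace: 'G' (except StopIteration) → 'M' (after the try/except). Output: GM

Answer: GM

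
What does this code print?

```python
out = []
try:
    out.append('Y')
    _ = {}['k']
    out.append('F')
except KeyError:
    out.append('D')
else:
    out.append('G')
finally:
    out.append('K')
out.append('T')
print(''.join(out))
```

Execution trace: 'Y' (try body) → 'D' (except KeyError) → 'K' (finally) → 'T' (after the try/except). Output: YDKT

Answer: YDKT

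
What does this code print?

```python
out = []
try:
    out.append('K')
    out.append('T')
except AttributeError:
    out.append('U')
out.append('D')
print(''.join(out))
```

Execution trace: 'K' (try body) → 'T' (try body, no exception) → 'D' (after the try/except). Output: KTD

Answer: KTD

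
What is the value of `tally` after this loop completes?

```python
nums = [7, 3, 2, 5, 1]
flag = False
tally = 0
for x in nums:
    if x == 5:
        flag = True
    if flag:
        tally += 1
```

Count elements after first 5 in [7, 3, 2, 5, 1]
`tally` takes the values: 0 → 1 → 2

Answer: 2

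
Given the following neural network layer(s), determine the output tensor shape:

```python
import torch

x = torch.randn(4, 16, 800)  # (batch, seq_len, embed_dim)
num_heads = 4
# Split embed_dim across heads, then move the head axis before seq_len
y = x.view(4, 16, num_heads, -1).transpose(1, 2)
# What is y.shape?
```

Input: (4, 16, 800) -> head_dim = 800 // 4 = 200; after view: (4, 16, 4, 200) -> after transpose(1, 2): (4, 4, 16, 200) -> Output: (4, 4, 16, 200)

Answer: (4, 4, 16, 200)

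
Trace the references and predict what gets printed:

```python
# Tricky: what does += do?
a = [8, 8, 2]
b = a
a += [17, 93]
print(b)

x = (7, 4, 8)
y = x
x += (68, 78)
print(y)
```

Key concept: += behavior differs for mutable vs immutable.
Step by step:
`a = [8, 8, 2]` → a = [8, 8, 2]
`b = a` → b = [8, 8, 2] (same object as a)
`a += [17, 93]` → a = [8, 8, 2, 17, 93] (same object as b); b = [8, 8, 2, 17, 93] (same object as a)
`print(b)` → prints [8, 8, 2, 17, 93]
`x = (7, 4, 8)` → x = (7, 4, 8)
`y = x` → y = (7, 4, 8)
`x += (68, 78)` → x = (7, 4, 8, 68, 78)
`print(y)` → prints (7, 4, 8)

Answer:
[8, 8, 2, 17, 93]
(7, 4, 8)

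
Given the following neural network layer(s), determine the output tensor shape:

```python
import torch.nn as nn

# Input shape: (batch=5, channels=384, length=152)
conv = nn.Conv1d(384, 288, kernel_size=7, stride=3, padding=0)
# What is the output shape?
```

Input: (5, 384, 152) -> Output: (5, 288, 49)

Answer: (5, 288, 49)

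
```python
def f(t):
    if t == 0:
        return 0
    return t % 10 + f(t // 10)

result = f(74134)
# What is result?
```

Sum of digits of 74134: 4 + 3 + 1 + 4 + 7 = 19

Answer: 19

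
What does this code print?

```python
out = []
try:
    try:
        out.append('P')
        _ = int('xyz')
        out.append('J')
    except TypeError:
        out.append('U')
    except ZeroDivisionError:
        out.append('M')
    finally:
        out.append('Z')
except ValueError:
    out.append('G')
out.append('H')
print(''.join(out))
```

Execution trace: 'P' (inner try body) → 'Z' (inner finally) → 'G' (outer except ValueError) → 'H' (after the try/except). Output: PZGH

Answer: PZGH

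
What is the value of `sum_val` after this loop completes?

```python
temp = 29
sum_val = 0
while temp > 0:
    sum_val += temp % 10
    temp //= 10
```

Sum digits of 29
`sum_val` takes the values: 0 → 9 → 11

Answer: 11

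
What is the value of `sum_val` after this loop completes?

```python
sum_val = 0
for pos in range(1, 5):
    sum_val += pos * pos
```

Sum of squares 1² to 4² = 30
`sum_val` takes the values: 0 → 1 → 5 → 14 → 30

Answer: 30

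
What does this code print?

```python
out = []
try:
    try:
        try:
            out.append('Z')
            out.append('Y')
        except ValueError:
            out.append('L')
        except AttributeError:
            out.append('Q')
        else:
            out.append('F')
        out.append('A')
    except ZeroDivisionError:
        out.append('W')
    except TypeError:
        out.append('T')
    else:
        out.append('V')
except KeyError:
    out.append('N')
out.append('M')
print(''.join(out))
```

Execution trace: 'Z' (inner try body) → 'Y' (inner try body, no exception) → 'F' (inner else) → 'A' (try body, no exception) → 'V' (else) → 'M' (after the try/except). Output: ZYFAVM

Answer: ZYFAVM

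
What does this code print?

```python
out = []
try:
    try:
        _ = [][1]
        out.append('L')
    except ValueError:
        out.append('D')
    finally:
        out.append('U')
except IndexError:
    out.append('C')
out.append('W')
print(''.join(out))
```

Execution trace: 'U' (inner finally) → 'C' (outer except IndexError) → 'W' (after the try/except). Output: UCW

Answer: UCW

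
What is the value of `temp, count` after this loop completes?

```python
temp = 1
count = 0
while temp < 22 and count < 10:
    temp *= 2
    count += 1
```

Double until >= 22 or 10 iterations
`temp, count` takes the values: (1, 0) → (2, 0) → (2, 1) → (4, 1) → (4, 2) → (8, 2) → (8, 3) → (16, 3) → (16, 4) → (32, 4) → (32, 5)

Answer: 32, 5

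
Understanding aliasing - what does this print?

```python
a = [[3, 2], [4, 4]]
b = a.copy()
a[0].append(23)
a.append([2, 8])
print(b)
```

Key concept: shallow copy with nested lists.
Step by step:
`a = [[3, 2], [4, 4]]` → a = [[3, 2], [4, 4]]
`b = a.copy()` → b = [[3, 2], [4, 4]]
`a[0].append(23)` → a = [[3, 2, 23], [4, 4]]; b = [[3, 2, 23], [4, 4]]
`a.append([2, 8])` → a = [[3, 2, 23], [4, 4], [2, 8]]
`print(b)` → prints [[3, 2, 23], [4, 4]]

Answer: [[3, 2, 23], [4, 4]]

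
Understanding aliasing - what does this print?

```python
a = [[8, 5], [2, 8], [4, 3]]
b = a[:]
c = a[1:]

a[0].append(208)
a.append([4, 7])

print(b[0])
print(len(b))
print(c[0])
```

Key concept: slice with nested mutation.
Step by step:
`a = [[8, 5], [2, 8], [4, 3]]` → a = [[8, 5], [2, 8], [4, 3]]
`b = a[:]` → b = [[8, 5], [2, 8], [4, 3]]
`c = a[1:]` → c = [[2, 8], [4, 3]]
`a[0].append(208)` → a = [[8, 5, 208], [2, 8], [4, 3]]; b = [[8, 5, 208], [2, 8], [4, 3]]
`a.append([4, 7])` → a = [[8, 5, 208], [2, 8], [4, 3], [4, 7]]
`print(b[0])` → prints [8, 5, 208]
`print(len(b))` → prints 3
`print(c[0])` → prints [2, 8]

Answer:
[8, 5, 208]
3
[2, 8]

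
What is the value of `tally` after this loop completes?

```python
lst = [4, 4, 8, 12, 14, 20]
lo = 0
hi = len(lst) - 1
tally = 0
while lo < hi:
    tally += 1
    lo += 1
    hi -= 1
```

Iterations until pointers meet (list length 6)
`tally` takes the values: 0 → 1 → 2 → 3

Answer: 3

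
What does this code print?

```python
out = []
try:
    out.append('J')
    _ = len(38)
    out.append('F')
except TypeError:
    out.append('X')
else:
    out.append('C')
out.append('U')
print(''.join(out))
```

Execution trace: 'J' (try body) → 'X' (except TypeError) → 'U' (after the try/except). Output: JXU

Answer: JXU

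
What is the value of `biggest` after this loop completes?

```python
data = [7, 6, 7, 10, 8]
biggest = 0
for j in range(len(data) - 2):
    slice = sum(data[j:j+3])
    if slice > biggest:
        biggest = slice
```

Max sum of 3-element window in [7, 6, 7, 10, 8]
`biggest` takes the values: 0 → 20 → 23 → 25

Answer: 25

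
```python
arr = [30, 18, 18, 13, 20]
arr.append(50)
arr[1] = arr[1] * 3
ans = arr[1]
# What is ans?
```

Trace:
`arr = [30, 18, 18, 13, 20]` → arr = [30, 18, 18, 13, 20]
`arr.append(50)` → arr = [30, 18, 18, 13, 20, 50]
`arr[1] = arr[1] * 3` → arr = [30, 54, 18, 13, 20, 50]
`ans = arr[1]` → ans = 54
So ans = 54

Answer: 54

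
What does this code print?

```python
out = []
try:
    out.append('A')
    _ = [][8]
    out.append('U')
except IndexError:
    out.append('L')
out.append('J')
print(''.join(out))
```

Execution trace: 'A' (try body) → 'L' (except IndexError) → 'J' (after the try/except). Output: ALJ

Answer: ALJ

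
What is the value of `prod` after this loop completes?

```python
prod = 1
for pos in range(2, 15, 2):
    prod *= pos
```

Product of even numbers 2 to 14
`prod` takes the values: 1 → 2 → 8 → 48 → 384 → 3840 → 46080 → 645120

Answer: 645120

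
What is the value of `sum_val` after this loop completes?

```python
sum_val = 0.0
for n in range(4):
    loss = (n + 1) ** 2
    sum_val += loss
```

Sum of squared losses 1² + 2² + ... + 4²
`sum_val` takes the values: 0.0 → 1.0 → 5.0 → 14.0 → 30.0

Answer: 30.0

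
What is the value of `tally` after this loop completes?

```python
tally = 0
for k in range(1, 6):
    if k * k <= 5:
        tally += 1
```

Count numbers where k² ≤ 5
`tally` takes the values: 0 → 1 → 2

Answer: 2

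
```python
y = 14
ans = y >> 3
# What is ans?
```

Trace:
`y = 14` → y = 14
`ans = y >> 3` → ans = 1
So ans = 1

Answer: 1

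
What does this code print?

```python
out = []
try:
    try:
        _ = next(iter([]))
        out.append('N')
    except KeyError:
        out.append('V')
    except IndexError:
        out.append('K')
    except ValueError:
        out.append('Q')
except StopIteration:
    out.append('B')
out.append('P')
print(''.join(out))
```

Execution trace: 'B' (outer except StopIteration) → 'P' (after the try/except). Output: BP

Answer: BP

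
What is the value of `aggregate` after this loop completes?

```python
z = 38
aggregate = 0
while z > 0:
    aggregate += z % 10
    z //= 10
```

Sum digits of 38
`aggregate` takes the values: 0 → 8 → 11

Answer: 11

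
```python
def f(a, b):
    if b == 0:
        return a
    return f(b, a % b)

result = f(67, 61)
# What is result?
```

f(67, 61) -> f(61, 6) -> f(6, 1) -> f(1, 0) -> 1

Answer: 1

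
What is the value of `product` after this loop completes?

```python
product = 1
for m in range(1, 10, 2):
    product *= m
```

Product of 1, 3, 5, ... up to 9
`product` takes the values: 1 → 3 → 15 → 105 → 945

Answer: 945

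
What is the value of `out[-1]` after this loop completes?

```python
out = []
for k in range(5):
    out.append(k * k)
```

Last element of squares 0 to 4
`out` takes the values: [] → [0] → [0, 1] → [0, 1, 4] → [0, 1, 4, 9] → [0, 1, 4, 9, 16]
So `out[-1]` = 16

Answer: 16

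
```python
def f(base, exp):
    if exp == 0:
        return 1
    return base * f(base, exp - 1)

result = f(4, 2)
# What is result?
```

f(4, 2) = 4 * 4 = 16

Answer: 16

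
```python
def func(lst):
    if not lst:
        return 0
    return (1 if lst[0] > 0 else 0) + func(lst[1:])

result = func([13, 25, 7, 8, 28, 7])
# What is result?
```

Count of positive elements in [13, 25, 7, 8, 28, 7] = 6

Answer: 6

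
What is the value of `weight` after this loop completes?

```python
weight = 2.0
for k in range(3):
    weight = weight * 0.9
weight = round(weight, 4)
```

Exponential decay: 2.0 * 0.9^3
`weight` takes the values: 2.0 → 1.8 → 1.62 → 1.458

Answer: 1.458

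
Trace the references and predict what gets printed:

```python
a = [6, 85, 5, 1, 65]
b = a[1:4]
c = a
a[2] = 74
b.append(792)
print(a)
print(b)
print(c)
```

Key concept: slice vs alias.
Step by step:
`a = [6, 85, 5, 1, 65]` → a = [6, 85, 5, 1, 65]
`b = a[1:4]` → b = [85, 5, 1]
`c = a` → c = [6, 85, 5, 1, 65] (same object as a)
`a[2] = 74` → a = [6, 85, 74, 1, 65] (same object as c); c = [6, 85, 74, 1, 65] (same object as a)
`b.append(792)` → b = [85, 5, 1, 792]
`print(a)` → prints [6, 85, 74, 1, 65]
`print(b)` → prints [85, 5, 1, 792]
`print(c)` → prints [6, 85, 74, 1, 65]

Answer:
[6, 85, 74, 1, 65]
[85, 5, 1, 792]
[6, 85, 74, 1, 65]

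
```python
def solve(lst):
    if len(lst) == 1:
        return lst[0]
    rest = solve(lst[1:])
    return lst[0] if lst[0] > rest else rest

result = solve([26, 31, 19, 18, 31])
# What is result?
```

Recursive max over [26, 31, 19, 18, 31] = 31

Answer: 31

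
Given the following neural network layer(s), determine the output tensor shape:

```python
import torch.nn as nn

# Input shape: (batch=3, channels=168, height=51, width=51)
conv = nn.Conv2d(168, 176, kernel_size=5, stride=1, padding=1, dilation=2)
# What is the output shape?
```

Input: (3, 168, 51, 51) -> Output: (3, 176, 45, 45)

Answer: (3, 176, 45, 45)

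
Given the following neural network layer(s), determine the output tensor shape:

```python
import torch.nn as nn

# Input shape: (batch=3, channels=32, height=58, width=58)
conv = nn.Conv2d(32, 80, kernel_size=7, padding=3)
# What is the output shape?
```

Input: (3, 32, 58, 58) -> Output: (3, 80, 58, 58)

Answer: (3, 80, 58, 58)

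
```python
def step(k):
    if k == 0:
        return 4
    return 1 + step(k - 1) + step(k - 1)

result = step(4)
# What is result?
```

step(k) = 1 + 2·step(k-1), step(0)=4. Closed form: (4+1)·2^4 - 1 = 79.

Answer: 79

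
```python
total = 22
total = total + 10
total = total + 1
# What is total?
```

Trace:
`total = 22` → total = 22
`total = total + 10` → total = 32
`total = total + 1` → total = 33
So total = 33

Answer: 33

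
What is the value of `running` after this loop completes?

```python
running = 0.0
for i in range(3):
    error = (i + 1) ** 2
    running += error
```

Sum of squared losses 1² + 2² + ... + 3²
`running` takes the values: 0.0 → 1.0 → 5.0 → 14.0

Answer: 14.0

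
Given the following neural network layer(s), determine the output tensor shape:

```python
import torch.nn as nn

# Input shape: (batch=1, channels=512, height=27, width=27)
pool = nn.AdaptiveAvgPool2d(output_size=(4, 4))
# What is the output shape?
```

Input: (1, 512, 27, 27) -> Output: (1, 512, 4, 4)

Answer: (1, 512, 4, 4)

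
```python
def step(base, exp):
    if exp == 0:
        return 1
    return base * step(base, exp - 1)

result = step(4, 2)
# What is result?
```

step(4, 2) = 4 * 4 = 16

Answer: 16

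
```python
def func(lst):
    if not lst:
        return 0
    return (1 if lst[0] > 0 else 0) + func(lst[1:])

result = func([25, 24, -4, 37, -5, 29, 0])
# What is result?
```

Count of positive elements in [25, 24, -4, 37, -5, 29, 0] = 4

Answer: 4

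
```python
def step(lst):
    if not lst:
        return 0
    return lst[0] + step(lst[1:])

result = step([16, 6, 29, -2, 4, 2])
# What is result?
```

16 + 6 + 29 + (-2) + 4 + 2 + 0 = 55

Answer: 55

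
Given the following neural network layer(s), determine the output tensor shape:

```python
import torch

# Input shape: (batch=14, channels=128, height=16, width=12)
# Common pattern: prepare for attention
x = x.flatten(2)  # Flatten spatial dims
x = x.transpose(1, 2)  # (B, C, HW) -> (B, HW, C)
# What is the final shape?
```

Input: (14, 128, 16, 12) -> after flatten(2): (14, 128, 192) -> Output: (14, 192, 128)

Answer: (14, 192, 128)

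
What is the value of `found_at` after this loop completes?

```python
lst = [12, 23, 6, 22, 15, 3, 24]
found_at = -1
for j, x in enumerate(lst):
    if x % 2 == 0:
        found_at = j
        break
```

First even number index in [12, 23, 6, 22, 15, 3, 24]
`found_at` takes the values: -1 → 0

Answer: 0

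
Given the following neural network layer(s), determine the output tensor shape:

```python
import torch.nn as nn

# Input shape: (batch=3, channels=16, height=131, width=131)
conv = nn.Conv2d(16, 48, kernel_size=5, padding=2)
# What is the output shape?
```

Input: (3, 16, 131, 131) -> Output: (3, 48, 131, 131)

Answer: (3, 48, 131, 131)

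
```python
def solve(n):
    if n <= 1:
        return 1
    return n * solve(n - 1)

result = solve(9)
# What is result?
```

solve(9) = 9 * 8 * 7 * 6 * 5 * 4 * 3 * 2 * 1 = 362880

Answer: 362880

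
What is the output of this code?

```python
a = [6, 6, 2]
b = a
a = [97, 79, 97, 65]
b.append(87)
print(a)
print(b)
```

Key concept: rebinding vs mutation: a is rebound to a new list, b still points at the original.
Step by step:
`a = [6, 6, 2]` → a = [6, 6, 2]
`b = a` → b = [6, 6, 2] (same object as a)
`a = [97, 79, 97, 65]` → a = [97, 79, 97, 65]
`b.append(87)` → b = [6, 6, 2, 87]
`print(a)` → prints [97, 79, 97, 65]
`print(b)` → prints [6, 6, 2, 87]

Answer:
[97, 79, 97, 65]
[6, 6, 2, 87]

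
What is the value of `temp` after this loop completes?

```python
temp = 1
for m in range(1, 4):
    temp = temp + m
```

Start at 1, add 1 through 3
`temp` takes the values: 1 → 2 → 4 → 7

Answer: 7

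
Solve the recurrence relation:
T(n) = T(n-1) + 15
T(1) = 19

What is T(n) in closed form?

Unrolling: T(n) = T(1) + 15·(n-1) = 19 + 15(n-1) = 15n + 4.

Answer: T(n) = 15n + 4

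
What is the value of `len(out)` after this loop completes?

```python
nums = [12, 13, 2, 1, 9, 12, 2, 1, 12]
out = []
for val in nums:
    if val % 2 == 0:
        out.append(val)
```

Count even numbers in [12, 13, 2, 1, 9, 12, 2, 1, 12]
`out` takes the values: [] → [12] → [12, 2] → [12, 2, 12] → [12, 2, 12, 2] → [12, 2, 12, 2, 12]
So `len(out)` = 5

Answer: 5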